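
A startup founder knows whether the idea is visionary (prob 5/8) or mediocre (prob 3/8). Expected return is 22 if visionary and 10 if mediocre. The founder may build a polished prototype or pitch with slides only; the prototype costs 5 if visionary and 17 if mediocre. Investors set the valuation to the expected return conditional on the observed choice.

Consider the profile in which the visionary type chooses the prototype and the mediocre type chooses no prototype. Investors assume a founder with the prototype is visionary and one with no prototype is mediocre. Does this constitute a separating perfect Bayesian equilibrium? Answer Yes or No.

Yes

Under these beliefs, the prototype earns valuation 22 and no prototype earns valuation 10.
visionary: the prototype nets 22 − 5 = 17; no prototype nets 10. visionary prefers the prototype.
mediocre: the prototype nets 22 − 17 = 5; no prototype nets 10. mediocre prefers no prototype.
Neither type deviates, so the separating profile is an equilibrium.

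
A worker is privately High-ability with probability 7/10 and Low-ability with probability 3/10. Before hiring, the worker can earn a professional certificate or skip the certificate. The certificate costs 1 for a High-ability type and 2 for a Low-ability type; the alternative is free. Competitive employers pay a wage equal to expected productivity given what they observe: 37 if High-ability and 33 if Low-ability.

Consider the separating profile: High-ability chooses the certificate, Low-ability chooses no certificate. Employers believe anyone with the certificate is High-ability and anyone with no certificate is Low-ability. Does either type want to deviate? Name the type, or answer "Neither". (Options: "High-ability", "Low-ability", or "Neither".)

Low-ability

The certificate pays 37; no certificate pays 33.
High-ability: assigned the certificate, nets 37 − 1 = 36; deviating to no certificate nets 33.
Low-ability: assigned no certificate, nets 33; deviating to the certificate nets 37 − 2 = 35.
The Low-ability type gains 2 by deviating.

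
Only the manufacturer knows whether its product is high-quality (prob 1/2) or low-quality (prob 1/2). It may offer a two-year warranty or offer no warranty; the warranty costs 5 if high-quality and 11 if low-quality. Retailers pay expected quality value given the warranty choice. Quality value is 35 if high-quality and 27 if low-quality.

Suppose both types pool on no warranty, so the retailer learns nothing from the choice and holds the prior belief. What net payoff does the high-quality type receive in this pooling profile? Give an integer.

31

Pooled price = 1/2·35 + 1/2·27 = 31.
high-quality pays no cost for no warranty, so net payoff = 31.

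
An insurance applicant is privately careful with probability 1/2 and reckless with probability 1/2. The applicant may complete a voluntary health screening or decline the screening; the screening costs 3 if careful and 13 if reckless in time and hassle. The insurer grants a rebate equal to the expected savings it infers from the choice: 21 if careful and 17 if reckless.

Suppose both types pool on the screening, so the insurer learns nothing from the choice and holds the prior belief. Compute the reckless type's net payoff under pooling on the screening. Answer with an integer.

Pooled rebate = 1/2·21 + 1/2·17 = 19.
reckless pays cost 13 for the screening, so net payoff = 19 − 13 = 6.

6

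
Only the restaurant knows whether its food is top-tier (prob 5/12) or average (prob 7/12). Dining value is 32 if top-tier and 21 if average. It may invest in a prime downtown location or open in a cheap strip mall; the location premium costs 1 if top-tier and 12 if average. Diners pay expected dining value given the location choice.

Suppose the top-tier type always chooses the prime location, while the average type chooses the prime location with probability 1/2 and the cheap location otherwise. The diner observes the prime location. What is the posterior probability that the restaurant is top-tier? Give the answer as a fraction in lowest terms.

10/17

P(the prime location) = (5/12)·1 + (7/12)·(1/2) = 17/24.
By Bayes' rule, P(top-tier | the prime location) = (5/12) / (17/24) = 10/17.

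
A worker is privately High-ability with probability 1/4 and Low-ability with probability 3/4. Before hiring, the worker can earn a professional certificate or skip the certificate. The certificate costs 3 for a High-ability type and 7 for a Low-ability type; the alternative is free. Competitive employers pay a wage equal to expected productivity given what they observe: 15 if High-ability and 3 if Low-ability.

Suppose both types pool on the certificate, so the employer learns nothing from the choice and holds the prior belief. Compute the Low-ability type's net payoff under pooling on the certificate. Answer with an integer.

-1

Pooled wage = 1/4·15 + 3/4·3 = 6.
Low-ability pays cost 7 for the certificate, so net payoff = 6 − 7 = -1.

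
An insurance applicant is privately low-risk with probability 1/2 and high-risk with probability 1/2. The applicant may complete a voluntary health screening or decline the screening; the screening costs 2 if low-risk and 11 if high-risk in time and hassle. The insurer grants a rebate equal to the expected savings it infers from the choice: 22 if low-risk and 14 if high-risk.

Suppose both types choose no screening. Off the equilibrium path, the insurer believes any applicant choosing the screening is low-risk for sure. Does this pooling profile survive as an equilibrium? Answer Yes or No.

No

On path, the insurer holds the prior and pays 1/2·22 + 1/2·14 = 18. Off path (the screening), believing low-risk, it pays 22.
low-risk: no screening nets 18; the screening nets 22 − 2 = 20. low-risk would deviate.
high-risk: no screening nets 18; the screening nets 22 − 11 = 11. high-risk stays.
A type deviates, so pooling fails.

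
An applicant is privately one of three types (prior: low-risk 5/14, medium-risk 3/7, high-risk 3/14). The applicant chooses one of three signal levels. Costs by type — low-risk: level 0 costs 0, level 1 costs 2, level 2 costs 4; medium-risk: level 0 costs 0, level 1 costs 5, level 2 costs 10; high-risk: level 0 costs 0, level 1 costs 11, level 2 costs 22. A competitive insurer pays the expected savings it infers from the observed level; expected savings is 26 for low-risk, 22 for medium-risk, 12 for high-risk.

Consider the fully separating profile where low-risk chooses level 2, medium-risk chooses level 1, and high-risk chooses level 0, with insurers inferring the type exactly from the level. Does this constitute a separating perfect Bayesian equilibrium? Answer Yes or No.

Yes

Separating rebates: level 2 → 26, level 1 → 22, level 0 → 12.
low-risk (assigned level 2): level 0: 12 − 0 = 12; level 1: 22 − 2 = 20; level 2: 26 − 4 = 22. low-risk stays.
medium-risk (assigned level 1): level 0: 12 − 0 = 12; level 1: 22 − 5 = 17; level 2: 26 − 10 = 16. medium-risk stays.
high-risk (assigned level 0): level 0: 12 − 0 = 12; level 1: 22 − 11 = 11; level 2: 26 − 22 = 4. high-risk stays.
Every type prefers its assigned level; separation holds.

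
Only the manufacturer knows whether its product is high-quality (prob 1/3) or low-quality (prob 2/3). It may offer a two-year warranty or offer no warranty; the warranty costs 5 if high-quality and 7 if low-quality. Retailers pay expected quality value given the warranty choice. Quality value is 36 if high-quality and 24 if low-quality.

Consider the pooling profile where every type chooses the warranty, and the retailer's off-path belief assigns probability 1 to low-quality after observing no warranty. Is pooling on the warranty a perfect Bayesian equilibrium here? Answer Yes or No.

On path, the retailer holds the prior and pays 1/3·36 + 2/3·24 = 28. Off path (no warranty), believing low-quality, it pays 24.
high-quality: the warranty nets 28 − 5 = 23; no warranty nets 24. high-quality would deviate.
low-quality: the warranty nets 28 − 7 = 21; no warranty nets 24. low-quality would deviate.
A type deviates, so pooling fails.

No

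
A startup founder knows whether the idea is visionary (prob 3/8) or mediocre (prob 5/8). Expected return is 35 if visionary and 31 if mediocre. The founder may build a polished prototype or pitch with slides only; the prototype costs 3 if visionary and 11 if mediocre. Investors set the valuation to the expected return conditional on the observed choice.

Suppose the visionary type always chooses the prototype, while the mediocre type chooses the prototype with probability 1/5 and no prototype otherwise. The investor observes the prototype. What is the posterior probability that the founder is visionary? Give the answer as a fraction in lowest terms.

P(the prototype) = (3/8)·1 + (5/8)·(1/5) = 1/2.
By Bayes' rule, P(visionary | the prototype) = (3/8) / (1/2) = 3/4.

3/4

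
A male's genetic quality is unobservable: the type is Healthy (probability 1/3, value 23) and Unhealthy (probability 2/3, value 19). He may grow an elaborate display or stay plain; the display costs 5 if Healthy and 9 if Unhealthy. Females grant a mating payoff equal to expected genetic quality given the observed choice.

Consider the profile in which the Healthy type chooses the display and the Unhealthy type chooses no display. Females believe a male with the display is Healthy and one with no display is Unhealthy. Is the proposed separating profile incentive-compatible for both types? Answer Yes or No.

Under these beliefs, the display earns mating payoff 23 and no display earns mating payoff 19.
Healthy: the display nets 23 − 5 = 18; no display nets 19. Healthy would deviate to no display.
Unhealthy: the display nets 23 − 9 = 14; no display nets 19. Unhealthy prefers no display.
Healthy has a profitable deviation, so the profile is not an equilibrium.

No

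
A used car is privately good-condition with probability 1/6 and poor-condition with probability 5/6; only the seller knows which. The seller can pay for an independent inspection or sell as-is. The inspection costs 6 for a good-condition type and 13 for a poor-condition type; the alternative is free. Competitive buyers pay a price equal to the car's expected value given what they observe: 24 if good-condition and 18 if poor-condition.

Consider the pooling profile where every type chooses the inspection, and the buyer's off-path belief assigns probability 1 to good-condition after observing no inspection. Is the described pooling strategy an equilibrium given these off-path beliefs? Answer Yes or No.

No

On path, the buyer holds the prior and pays 1/6·24 + 5/6·18 = 19. Off path (no inspection), believing good-condition, it pays 24.
good-condition: the inspection nets 19 − 6 = 13; no inspection nets 24. good-condition would deviate.
poor-condition: the inspection nets 19 − 13 = 6; no inspection nets 24. poor-condition would deviate.
A type deviates, so pooling fails.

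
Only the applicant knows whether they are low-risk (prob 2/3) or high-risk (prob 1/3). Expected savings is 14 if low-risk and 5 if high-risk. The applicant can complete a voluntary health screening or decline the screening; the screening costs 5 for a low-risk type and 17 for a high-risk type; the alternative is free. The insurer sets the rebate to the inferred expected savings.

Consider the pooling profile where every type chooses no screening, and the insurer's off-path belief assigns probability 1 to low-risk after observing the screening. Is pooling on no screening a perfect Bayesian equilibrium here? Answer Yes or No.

On path, the insurer holds the prior and pays 2/3·14 + 1/3·5 = 11. Off path (the screening), believing low-risk, it pays 14.
low-risk: no screening nets 11; the screening nets 14 − 5 = 9. low-risk stays.
high-risk: no screening nets 11; the screening nets 14 − 17 = -3. high-risk stays.
No type deviates, so pooling is sustained.

Yes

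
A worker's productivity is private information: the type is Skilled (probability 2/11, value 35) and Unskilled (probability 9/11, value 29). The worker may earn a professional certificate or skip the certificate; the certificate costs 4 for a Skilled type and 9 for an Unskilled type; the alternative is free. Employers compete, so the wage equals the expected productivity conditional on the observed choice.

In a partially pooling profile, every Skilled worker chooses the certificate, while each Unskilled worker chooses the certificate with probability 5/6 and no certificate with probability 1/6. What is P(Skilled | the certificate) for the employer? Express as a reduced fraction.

4/19

P(the certificate) = (2/11)·1 + (9/11)·(5/6) = 19/22.
By Bayes' rule, P(Skilled | the certificate) = (2/11) / (19/22) = 4/19.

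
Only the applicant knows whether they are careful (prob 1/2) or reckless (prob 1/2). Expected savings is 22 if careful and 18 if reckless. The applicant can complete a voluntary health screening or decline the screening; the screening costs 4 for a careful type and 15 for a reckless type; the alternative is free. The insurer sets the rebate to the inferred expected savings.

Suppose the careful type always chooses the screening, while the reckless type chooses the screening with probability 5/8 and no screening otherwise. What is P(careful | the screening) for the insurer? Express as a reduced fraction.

8/13

P(the screening) = (1/2)·1 + (1/2)·(5/8) = 13/16.
By Bayes' rule, P(careful | the screening) = (1/2) / (13/16) = 8/13.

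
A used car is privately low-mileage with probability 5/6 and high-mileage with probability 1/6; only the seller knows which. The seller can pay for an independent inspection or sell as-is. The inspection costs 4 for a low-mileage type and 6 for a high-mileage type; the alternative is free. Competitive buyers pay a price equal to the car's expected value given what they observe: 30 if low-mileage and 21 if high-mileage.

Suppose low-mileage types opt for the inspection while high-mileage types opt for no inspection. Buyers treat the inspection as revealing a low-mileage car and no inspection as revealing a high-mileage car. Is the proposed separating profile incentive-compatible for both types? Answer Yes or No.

No

Under these beliefs, the inspection earns price 30 and no inspection earns price 21.
low-mileage: the inspection nets 30 − 4 = 26; no inspection nets 21. low-mileage prefers the inspection.
high-mileage: the inspection nets 30 − 6 = 24; no inspection nets 21. high-mileage would deviate to the inspection.
high-mileage has a profitable deviation, so the profile is not an equilibrium.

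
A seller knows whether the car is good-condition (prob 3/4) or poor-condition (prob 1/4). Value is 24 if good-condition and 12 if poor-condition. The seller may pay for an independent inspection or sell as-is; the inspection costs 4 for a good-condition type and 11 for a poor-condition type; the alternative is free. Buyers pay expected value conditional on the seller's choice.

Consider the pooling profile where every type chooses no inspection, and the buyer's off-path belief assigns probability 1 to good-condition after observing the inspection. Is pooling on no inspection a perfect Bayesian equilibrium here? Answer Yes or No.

Yes

On path, the buyer holds the prior and pays 3/4·24 + 1/4·12 = 21. Off path (the inspection), believing good-condition, it pays 24.
good-condition: no inspection nets 21; the inspection nets 24 − 4 = 20. good-condition stays.
poor-condition: no inspection nets 21; the inspection nets 24 − 11 = 13. poor-condition stays.
No type deviates, so pooling is sustained.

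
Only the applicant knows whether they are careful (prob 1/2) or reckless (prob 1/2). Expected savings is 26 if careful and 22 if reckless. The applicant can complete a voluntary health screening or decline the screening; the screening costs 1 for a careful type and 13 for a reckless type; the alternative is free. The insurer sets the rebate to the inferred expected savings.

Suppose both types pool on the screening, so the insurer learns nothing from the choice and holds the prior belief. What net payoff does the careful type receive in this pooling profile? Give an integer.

Pooled rebate = 1/2·26 + 1/2·22 = 24.
careful pays cost 1 for the screening, so net payoff = 24 − 1 = 23.

23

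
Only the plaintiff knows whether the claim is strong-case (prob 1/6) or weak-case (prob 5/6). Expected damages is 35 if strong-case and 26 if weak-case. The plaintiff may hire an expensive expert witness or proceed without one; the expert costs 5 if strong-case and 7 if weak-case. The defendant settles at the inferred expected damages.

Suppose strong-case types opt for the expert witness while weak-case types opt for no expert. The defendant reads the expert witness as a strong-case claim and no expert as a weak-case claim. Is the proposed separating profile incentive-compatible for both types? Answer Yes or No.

No

Under these beliefs, the expert witness earns settlement 35 and no expert earns settlement 26.
strong-case: the expert witness nets 35 − 5 = 30; no expert nets 26. strong-case prefers the expert witness.
weak-case: the expert witness nets 35 − 7 = 28; no expert nets 26. weak-case would deviate to the expert witness.
weak-case has a profitable deviation, so the profile is not an equilibrium.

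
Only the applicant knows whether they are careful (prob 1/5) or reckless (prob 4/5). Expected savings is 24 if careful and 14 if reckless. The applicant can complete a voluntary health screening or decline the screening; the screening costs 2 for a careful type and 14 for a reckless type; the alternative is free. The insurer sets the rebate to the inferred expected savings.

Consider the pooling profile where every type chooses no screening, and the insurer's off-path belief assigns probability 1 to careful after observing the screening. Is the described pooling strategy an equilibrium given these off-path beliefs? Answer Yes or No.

On path, the insurer holds the prior and pays 1/5·24 + 4/5·14 = 16. Off path (the screening), believing careful, it pays 24.
careful: no screening nets 16; the screening nets 24 − 2 = 22. careful would deviate.
reckless: no screening nets 16; the screening nets 24 − 14 = 10. reckless stays.
A type deviates, so pooling fails.

No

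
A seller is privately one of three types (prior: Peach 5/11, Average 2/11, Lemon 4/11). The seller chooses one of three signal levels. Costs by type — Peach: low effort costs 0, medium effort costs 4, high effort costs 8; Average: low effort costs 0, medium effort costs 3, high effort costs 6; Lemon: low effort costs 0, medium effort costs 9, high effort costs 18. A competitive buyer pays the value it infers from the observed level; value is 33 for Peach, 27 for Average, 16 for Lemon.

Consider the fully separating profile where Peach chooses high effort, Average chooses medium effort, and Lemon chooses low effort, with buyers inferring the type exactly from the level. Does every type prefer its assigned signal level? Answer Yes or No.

Separating prices: high effort → 33, medium effort → 27, low effort → 16.
Peach (assigned high effort): low effort: 16 − 0 = 16; medium effort: 27 − 4 = 23; high effort: 33 − 8 = 25. Peach stays.
Average (assigned medium effort): low effort: 16 − 0 = 16; medium effort: 27 − 3 = 24; high effort: 33 − 6 = 27. Average prefers high effort.
Lemon (assigned low effort): low effort: 16 − 0 = 16; medium effort: 27 − 9 = 18; high effort: 33 − 18 = 15. Lemon prefers medium effort.
At least one type deviates; the separating profile fails.

No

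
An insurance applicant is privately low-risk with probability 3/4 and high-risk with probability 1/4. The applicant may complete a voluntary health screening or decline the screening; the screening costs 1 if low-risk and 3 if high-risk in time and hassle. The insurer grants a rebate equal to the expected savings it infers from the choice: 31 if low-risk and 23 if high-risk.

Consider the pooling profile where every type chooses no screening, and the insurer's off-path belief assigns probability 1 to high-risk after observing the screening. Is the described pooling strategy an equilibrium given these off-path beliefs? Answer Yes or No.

On path, the insurer holds the prior and pays 3/4·31 + 1/4·23 = 29. Off path (the screening), believing high-risk, it pays 23.
low-risk: no screening nets 29; the screening nets 23 − 1 = 22. low-risk stays.
high-risk: no screening nets 29; the screening nets 23 − 3 = 20. high-risk stays.
No type deviates, so pooling is sustained.

Yes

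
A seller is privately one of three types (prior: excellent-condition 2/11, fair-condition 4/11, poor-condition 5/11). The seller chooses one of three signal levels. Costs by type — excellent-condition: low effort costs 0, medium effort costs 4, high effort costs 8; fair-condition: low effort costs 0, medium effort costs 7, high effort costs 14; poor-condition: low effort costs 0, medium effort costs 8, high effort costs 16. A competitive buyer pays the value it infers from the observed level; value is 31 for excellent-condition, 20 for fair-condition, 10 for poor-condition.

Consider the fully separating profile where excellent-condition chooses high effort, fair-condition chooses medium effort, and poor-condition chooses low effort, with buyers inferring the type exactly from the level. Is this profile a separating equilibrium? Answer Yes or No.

Separating prices: high effort → 31, medium effort → 20, low effort → 10.
excellent-condition (assigned high effort): low effort: 10 − 0 = 10; medium effort: 20 − 4 = 16; high effort: 31 − 8 = 23. excellent-condition stays.
fair-condition (assigned medium effort): low effort: 10 − 0 = 10; medium effort: 20 − 7 = 13; high effort: 31 − 14 = 17. fair-condition prefers high effort.
poor-condition (assigned low effort): low effort: 10 − 0 = 10; medium effort: 20 − 8 = 12; high effort: 31 − 16 = 15. poor-condition prefers high effort.
At least one type deviates; the separating profile fails.

No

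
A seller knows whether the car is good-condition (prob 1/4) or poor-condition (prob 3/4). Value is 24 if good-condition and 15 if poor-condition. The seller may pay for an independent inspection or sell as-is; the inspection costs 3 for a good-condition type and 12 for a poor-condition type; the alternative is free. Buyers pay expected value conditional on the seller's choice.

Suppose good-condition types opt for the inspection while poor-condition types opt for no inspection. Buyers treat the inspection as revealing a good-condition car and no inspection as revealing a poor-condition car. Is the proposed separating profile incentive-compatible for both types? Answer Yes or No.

Yes

Under these beliefs, the inspection earns price 24 and no inspection earns price 15.
good-condition: the inspection nets 24 − 3 = 21; no inspection nets 15. good-condition prefers the inspection.
poor-condition: the inspection nets 24 − 12 = 12; no inspection nets 15. poor-condition prefers no inspection.
Neither type deviates, so the separating profile is an equilibrium.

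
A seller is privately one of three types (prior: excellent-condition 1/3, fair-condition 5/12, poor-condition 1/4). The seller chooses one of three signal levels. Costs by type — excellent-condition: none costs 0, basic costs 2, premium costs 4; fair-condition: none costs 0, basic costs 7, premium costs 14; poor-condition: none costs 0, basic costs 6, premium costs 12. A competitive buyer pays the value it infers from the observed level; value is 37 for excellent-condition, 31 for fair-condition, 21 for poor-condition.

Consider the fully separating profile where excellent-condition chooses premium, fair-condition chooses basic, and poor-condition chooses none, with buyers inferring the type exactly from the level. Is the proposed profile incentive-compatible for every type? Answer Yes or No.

Separating prices: premium → 37, basic → 31, none → 21.
excellent-condition (assigned premium): none: 21 − 0 = 21; basic: 31 − 2 = 29; premium: 37 − 4 = 33. excellent-condition stays.
fair-condition (assigned basic): none: 21 − 0 = 21; basic: 31 − 7 = 24; premium: 37 − 14 = 23. fair-condition stays.
poor-condition (assigned none): none: 21 − 0 = 21; basic: 31 − 6 = 25; premium: 37 − 12 = 25. poor-condition prefers basic.
At least one type deviates; the separating profile fails.

No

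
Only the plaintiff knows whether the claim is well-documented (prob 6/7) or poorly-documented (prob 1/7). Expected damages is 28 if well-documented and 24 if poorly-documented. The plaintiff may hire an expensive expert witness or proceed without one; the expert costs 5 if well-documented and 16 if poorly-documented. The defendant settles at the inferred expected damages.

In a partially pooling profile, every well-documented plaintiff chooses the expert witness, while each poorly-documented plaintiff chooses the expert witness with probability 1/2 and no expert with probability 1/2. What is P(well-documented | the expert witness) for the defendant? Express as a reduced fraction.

12/13

P(the expert witness) = (6/7)·1 + (1/7)·(1/2) = 13/14.
By Bayes' rule, P(well-documented | the expert witness) = (6/7) / (13/14) = 12/13.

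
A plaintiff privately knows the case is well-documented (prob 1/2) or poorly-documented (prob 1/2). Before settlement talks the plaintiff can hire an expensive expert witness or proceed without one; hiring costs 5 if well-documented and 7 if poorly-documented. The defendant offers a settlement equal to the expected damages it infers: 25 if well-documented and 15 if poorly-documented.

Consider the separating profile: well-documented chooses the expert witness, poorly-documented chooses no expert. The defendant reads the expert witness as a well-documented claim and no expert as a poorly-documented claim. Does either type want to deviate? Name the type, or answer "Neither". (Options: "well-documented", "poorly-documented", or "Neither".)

The expert witness pays 25; no expert pays 15.
well-documented: assigned the expert witness, nets 25 − 5 = 20; deviating to no expert nets 15.
poorly-documented: assigned no expert, nets 15; deviating to the expert witness nets 25 − 7 = 18.
The poorly-documented type gains 3 by deviating.

poorly-documented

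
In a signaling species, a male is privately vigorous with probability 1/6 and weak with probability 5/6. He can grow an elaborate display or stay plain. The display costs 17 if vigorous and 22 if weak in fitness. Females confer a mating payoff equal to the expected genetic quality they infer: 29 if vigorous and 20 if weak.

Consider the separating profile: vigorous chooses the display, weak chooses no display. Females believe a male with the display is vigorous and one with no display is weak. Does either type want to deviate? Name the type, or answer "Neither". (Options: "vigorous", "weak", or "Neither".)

vigorous

The display pays 29; no display pays 20.
vigorous: assigned the display, nets 29 − 17 = 12; deviating to no display nets 20.
weak: assigned no display, nets 20; deviating to the display nets 29 − 22 = 7.
The vigorous type gains 8 by deviating.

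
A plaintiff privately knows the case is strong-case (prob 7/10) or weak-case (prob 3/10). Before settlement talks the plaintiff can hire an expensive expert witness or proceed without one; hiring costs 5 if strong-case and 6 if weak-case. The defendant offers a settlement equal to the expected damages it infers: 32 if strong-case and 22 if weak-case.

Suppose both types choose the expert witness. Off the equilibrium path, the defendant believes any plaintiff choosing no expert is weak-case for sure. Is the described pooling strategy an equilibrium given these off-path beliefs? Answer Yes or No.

On path, the defendant holds the prior and pays 7/10·32 + 3/10·22 = 29. Off path (no expert), believing weak-case, it pays 22.
strong-case: the expert witness nets 29 − 5 = 24; no expert nets 22. strong-case stays.
weak-case: the expert witness nets 29 − 6 = 23; no expert nets 22. weak-case stays.
No type deviates, so pooling is sustained.

Yes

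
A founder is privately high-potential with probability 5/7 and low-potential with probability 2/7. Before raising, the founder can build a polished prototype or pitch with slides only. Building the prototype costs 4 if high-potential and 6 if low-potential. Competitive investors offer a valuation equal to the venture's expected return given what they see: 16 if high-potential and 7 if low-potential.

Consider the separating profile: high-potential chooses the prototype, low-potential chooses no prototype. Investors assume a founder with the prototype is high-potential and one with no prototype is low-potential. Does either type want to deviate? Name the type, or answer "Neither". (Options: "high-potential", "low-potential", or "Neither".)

low-potential

The prototype pays 16; no prototype pays 7.
high-potential: assigned the prototype, nets 16 − 4 = 12; deviating to no prototype nets 7.
low-potential: assigned no prototype, nets 7; deviating to the prototype nets 16 − 6 = 10.
The low-potential type gains 3 by deviating.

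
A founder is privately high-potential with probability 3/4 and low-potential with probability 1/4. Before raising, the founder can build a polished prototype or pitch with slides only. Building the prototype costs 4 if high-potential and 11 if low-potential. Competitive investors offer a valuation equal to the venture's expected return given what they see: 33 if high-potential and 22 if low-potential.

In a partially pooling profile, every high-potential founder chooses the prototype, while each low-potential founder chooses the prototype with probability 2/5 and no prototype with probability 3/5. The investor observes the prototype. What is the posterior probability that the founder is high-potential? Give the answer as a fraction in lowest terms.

15/17

P(the prototype) = (3/4)·1 + (1/4)·(2/5) = 17/20.
By Bayes' rule, P(high-potential | the prototype) = (3/4) / (17/20) = 15/17.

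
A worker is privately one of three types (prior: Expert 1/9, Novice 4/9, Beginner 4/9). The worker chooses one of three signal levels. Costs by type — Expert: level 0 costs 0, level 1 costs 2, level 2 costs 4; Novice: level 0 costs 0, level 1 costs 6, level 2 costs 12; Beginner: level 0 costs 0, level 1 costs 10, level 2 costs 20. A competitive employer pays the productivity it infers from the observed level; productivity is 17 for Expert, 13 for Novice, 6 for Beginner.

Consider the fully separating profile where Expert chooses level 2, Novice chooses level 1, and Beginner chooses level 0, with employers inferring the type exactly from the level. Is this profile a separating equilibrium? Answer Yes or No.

Separating wages: level 2 → 17, level 1 → 13, level 0 → 6.
Expert (assigned level 2): level 0: 6 − 0 = 6; level 1: 13 − 2 = 11; level 2: 17 − 4 = 13. Expert stays.
Novice (assigned level 1): level 0: 6 − 0 = 6; level 1: 13 − 6 = 7; level 2: 17 − 12 = 5. Novice stays.
Beginner (assigned level 0): level 0: 6 − 0 = 6; level 1: 13 − 10 = 3; level 2: 17 − 20 = -3. Beginner stays.
Every type prefers its assigned level; separation holds.

Yes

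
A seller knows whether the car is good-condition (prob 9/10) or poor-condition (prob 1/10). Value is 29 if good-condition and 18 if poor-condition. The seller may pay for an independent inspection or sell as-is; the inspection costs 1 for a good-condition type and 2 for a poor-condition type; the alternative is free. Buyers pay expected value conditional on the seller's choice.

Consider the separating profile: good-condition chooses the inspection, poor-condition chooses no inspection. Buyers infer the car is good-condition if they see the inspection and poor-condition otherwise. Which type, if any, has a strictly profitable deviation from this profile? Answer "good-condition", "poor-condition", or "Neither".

poor-condition

The inspection pays 29; no inspection pays 18.
good-condition: assigned the inspection, nets 29 − 1 = 28; deviating to no inspection nets 18.
poor-condition: assigned no inspection, nets 18; deviating to the inspection nets 29 − 2 = 27.
The poor-condition type gains 9 by deviating.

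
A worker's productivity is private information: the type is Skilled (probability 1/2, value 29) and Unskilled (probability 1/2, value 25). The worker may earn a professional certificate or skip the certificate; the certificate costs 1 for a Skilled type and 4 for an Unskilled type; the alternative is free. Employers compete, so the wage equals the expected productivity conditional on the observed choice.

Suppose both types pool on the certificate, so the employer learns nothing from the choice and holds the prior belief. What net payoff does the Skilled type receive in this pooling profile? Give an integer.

26

Pooled wage = 1/2·29 + 1/2·25 = 27.
Skilled pays cost 1 for the certificate, so net payoff = 27 − 1 = 26.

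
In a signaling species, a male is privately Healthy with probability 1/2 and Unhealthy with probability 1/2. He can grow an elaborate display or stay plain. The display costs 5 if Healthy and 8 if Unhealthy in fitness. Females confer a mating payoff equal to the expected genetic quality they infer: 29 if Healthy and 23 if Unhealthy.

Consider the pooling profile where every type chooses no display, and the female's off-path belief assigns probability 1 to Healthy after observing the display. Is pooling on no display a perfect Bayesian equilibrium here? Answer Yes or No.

On path, the female holds the prior and pays 1/2·29 + 1/2·23 = 26. Off path (the display), believing Healthy, it pays 29.
Healthy: no display nets 26; the display nets 29 − 5 = 24. Healthy stays.
Unhealthy: no display nets 26; the display nets 29 − 8 = 21. Unhealthy stays.
No type deviates, so pooling is sustained.

Yes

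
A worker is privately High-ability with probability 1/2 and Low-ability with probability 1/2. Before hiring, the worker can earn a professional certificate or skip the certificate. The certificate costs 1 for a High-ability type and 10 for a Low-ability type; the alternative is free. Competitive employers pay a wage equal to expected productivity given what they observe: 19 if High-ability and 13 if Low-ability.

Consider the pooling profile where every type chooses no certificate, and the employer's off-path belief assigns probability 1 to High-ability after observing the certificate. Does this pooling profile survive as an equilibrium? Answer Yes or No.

On path, the employer holds the prior and pays 1/2·19 + 1/2·13 = 16. Off path (the certificate), believing High-ability, it pays 19.
High-ability: no certificate nets 16; the certificate nets 19 − 1 = 18. High-ability would deviate.
Low-ability: no certificate nets 16; the certificate nets 19 − 10 = 9. Low-ability stays.
A type deviates, so pooling fails.

No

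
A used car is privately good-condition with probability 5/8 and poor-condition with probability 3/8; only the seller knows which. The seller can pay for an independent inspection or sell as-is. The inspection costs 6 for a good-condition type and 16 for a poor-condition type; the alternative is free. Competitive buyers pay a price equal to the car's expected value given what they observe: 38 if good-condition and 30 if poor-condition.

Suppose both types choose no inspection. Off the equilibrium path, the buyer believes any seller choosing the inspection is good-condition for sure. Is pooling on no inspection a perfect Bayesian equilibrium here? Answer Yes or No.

On path, the buyer holds the prior and pays 5/8·38 + 3/8·30 = 35. Off path (the inspection), believing good-condition, it pays 38.
good-condition: no inspection nets 35; the inspection nets 38 − 6 = 32. good-condition stays.
poor-condition: no inspection nets 35; the inspection nets 38 − 16 = 22. poor-condition stays.
No type deviates, so pooling is sustained.

Yes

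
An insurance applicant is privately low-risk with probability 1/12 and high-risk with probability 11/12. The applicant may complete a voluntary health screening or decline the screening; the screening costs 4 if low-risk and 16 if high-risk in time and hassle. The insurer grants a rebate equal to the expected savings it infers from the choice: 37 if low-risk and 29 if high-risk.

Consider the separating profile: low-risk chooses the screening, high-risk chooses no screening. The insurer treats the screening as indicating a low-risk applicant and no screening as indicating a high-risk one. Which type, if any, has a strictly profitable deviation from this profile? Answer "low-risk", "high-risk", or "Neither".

Neither

The screening pays 37; no screening pays 29.
low-risk: assigned the screening, nets 37 − 4 = 33; deviating to no screening nets 29.
high-risk: assigned no screening, nets 29; deviating to the screening nets 37 − 16 = 21.
Both types strictly prefer their assigned action; no profitable deviation.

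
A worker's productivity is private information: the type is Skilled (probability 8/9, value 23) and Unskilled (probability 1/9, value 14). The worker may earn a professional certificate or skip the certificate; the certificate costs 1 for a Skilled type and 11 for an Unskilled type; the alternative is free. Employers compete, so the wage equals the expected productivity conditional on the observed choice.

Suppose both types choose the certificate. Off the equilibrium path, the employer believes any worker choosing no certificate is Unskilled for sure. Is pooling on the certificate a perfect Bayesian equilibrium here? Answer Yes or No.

No

On path, the employer holds the prior and pays 8/9·23 + 1/9·14 = 22. Off path (no certificate), believing Unskilled, it pays 14.
Skilled: the certificate nets 22 − 1 = 21; no certificate nets 14. Skilled stays.
Unskilled: the certificate nets 22 − 11 = 11; no certificate nets 14. Unskilled would deviate.
A type deviates, so pooling fails.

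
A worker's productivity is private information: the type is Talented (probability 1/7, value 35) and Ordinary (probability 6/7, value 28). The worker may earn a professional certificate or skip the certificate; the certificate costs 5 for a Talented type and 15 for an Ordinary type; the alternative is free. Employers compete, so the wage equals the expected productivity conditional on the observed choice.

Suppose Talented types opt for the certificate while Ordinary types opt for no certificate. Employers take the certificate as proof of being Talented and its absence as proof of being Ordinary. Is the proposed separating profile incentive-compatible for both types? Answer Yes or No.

Under these beliefs, the certificate earns wage 35 and no certificate earns wage 28.
Talented: the certificate nets 35 − 5 = 30; no certificate nets 28. Talented prefers the certificate.
Ordinary: the certificate nets 35 − 15 = 20; no certificate nets 28. Ordinary prefers no certificate.
Neither type deviates, so the separating profile is an equilibrium.

Yes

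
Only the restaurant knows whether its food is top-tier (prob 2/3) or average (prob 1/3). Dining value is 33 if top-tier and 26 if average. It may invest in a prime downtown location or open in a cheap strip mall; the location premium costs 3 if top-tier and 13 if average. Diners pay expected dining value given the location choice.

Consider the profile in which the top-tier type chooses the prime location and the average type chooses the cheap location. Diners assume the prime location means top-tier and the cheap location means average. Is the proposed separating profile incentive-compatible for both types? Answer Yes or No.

Yes

Under these beliefs, the prime location earns price premium 33 and the cheap location earns price premium 26.
top-tier: the prime location nets 33 − 3 = 30; the cheap location nets 26. top-tier prefers the prime location.
average: the prime location nets 33 − 13 = 20; the cheap location nets 26. average prefers the cheap location.
Neither type deviates, so the separating profile is an equilibrium.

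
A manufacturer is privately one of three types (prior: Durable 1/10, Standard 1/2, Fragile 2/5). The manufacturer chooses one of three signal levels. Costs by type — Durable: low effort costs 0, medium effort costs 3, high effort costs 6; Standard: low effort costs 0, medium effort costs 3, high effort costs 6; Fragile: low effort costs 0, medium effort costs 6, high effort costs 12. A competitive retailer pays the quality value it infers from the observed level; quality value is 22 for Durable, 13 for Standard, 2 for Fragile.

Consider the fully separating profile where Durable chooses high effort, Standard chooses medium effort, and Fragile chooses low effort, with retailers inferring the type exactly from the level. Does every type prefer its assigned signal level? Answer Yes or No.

Separating prices: high effort → 22, medium effort → 13, low effort → 2.
Durable (assigned high effort): low effort: 2 − 0 = 2; medium effort: 13 − 3 = 10; high effort: 22 − 6 = 16. Durable stays.
Standard (assigned medium effort): low effort: 2 − 0 = 2; medium effort: 13 − 3 = 10; high effort: 22 − 6 = 16. Standard prefers high effort.
Fragile (assigned low effort): low effort: 2 − 0 = 2; medium effort: 13 − 6 = 7; high effort: 22 − 12 = 10. Fragile prefers high effort.
At least one type deviates; the separating profile fails.

No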